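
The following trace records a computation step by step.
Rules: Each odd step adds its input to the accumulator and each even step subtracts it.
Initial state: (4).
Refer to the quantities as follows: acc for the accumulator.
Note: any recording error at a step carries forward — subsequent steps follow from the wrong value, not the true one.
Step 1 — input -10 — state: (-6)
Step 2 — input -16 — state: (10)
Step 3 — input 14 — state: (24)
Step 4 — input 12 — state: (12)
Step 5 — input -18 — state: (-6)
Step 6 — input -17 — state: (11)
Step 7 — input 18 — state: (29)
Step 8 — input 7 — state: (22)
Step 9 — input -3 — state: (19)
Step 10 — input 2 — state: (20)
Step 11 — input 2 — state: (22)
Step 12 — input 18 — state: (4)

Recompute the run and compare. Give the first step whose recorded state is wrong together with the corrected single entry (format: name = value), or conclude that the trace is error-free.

Step 1: acc = 4 + -10 = -6 — matches.
Step 2: acc = -6 - -16 = 10 — checks out.
Step 3: acc = 10 + 14 = 24 — no discrepancy.
Step 4: acc = 24 - 12 = 12 — exactly as logged.
Step 5: acc = 12 + -18 = -6 — exactly as logged.
Step 6: acc = -6 - -17 = 11 — no discrepancy.
Step 7: acc = 11 + 18 = 29 — no discrepancy.
Step 8: acc = 29 - 7 = 22 — agrees with the trace.
Step 9: acc = 22 + -3 = 19 — agrees with the trace.
Step 10: acc = 19 - 2 = 17 — the recorded entry deviates here.
So the first discrepancy is step 10, where the right value is acc = 17.

step 10, acc = 17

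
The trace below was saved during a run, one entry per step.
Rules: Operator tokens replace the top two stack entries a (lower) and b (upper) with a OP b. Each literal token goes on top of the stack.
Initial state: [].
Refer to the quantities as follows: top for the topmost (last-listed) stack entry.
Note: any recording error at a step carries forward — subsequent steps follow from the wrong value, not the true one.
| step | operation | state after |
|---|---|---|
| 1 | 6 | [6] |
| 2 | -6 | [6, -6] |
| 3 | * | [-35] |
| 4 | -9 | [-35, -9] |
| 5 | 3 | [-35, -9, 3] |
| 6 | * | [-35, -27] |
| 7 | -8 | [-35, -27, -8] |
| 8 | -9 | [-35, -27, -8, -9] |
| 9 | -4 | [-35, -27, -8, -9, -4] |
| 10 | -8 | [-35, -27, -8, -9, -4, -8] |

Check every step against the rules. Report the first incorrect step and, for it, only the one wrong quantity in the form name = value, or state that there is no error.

Recomputing the run from the initial state:
step 1: [6]
step 2: [6, -6]
step 3: [-36]
step 4: [-36, -9]
step 5: [-36, -9, 3]
step 6: [-36, -27]
step 7: [-36, -27, -8]
step 8: [-36, -27, -8, -9]
step 9: [-36, -27, -8, -9, -4]
step 10: [-36, -27, -8, -9, -4, -8]
The first disagreement with the trace is at step 3, where the value should be top = -36.

step 3, top = -36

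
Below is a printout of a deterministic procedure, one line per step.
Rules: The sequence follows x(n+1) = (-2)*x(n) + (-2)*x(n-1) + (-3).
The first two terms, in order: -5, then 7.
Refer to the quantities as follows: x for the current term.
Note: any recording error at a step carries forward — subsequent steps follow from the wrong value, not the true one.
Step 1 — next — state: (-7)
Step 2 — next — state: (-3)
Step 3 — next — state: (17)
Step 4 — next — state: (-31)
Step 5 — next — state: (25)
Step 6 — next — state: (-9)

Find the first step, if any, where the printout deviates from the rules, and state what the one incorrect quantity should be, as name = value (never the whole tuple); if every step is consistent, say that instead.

step 6, x = 9

step 1: x = -2*(7) + (-2)*(-5) + (-3) = -7 -> verified
step 2: x = -2*(-7) + (-2)*(7) + (-3) = -3 -> consistent with the printout
step 3: x = -2*(-3) + (-2)*(-7) + (-3) = 17 -> same as recorded
step 4: x = -2*(17) + (-2)*(-3) + (-3) = -31 -> confirmed correct
step 5: x = -2*(-31) + (-2)*(17) + (-3) = 25 -> matches
step 6: x = -2*(25) + (-2)*(-31) + (-3) = 9 -> the recorded entry deviates here
First incorrect step: 6; the correct value is x = 9.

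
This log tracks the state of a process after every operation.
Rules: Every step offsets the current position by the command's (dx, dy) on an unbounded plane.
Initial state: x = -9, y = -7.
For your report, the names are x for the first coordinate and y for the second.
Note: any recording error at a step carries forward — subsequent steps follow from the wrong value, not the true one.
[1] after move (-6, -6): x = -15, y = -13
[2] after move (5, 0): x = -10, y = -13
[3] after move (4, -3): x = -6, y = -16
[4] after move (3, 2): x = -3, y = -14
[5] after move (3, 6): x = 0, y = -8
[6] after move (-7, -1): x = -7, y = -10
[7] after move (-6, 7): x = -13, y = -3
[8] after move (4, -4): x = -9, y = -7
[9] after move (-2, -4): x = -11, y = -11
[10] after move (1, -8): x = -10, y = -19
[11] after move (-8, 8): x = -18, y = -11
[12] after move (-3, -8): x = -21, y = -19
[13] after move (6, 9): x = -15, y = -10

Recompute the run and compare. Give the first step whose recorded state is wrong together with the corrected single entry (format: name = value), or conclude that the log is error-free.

Step 1: x = -9 + (-6) = -15, y = -7 + (-6) = -13 — no discrepancy.
Step 2: x = -15 + (5) = -10, y = -13 + (0) = -13 — exactly as logged.
Step 3: x = -10 + (4) = -6, y = -13 + (-3) = -16 — exactly as logged.
Step 4: x = -6 + (3) = -3, y = -16 + (2) = -14 — exactly as logged.
Step 5: x = -3 + (3) = 0, y = -14 + (6) = -8 — no discrepancy.
Step 6: x = 0 + (-7) = -7, y = -8 + (-1) = -9 — the log has a different value.
First incorrect step: 6; the correct value is y = -9.

step 6, y = -9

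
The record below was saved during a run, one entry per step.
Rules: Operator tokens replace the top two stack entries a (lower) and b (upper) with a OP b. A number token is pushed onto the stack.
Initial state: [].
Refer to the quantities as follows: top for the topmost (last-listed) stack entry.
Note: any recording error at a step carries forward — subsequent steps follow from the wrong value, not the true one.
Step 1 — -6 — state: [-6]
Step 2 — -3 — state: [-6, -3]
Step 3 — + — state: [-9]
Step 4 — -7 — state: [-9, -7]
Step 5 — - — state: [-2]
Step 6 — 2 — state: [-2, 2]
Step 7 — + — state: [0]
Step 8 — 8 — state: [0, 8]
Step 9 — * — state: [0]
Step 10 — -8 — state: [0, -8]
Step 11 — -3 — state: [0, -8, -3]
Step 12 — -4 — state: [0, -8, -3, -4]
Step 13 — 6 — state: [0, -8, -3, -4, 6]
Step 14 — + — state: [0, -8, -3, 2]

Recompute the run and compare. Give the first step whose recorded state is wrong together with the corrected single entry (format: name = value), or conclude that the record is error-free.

no error

step 1: push -6: top = -6 -> consistent with the record
step 2: push -3: top = -3 -> matches
step 3: -6 + -3 = -9 -> agrees with the record
step 4: push -7: top = -7 -> in agreement
step 5: -9 - -7 = -2 -> no discrepancy
step 6: push 2: top = 2 -> checks out
step 7: -2 + 2 = 0 -> checks out
step 8: push 8: top = 8 -> consistent with the record
step 9: 0 * 8 = 0 -> same as recorded
step 10: push -8: top = -8 -> no discrepancy
step 11: push -3: top = -3 -> consistent with the record
step 12: push -4: top = -4 -> matches
step 13: push 6: top = 6 -> matches
step 14: -4 + 6 = 2 -> same as recorded
No step deviates from the rules.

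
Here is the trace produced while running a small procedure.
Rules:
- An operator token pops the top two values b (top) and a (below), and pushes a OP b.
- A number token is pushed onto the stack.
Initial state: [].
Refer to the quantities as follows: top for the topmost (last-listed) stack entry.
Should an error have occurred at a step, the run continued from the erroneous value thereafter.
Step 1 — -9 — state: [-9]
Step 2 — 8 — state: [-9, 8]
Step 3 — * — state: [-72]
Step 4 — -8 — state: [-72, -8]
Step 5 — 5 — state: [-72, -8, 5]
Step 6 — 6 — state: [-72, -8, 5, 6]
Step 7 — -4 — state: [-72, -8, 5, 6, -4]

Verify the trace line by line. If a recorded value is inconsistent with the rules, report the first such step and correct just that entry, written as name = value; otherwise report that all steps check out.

no error

step 1: push -9: top = -9 -> consistent with the trace
step 2: push 8: top = 8 -> exactly as logged
step 3: -9 * 8 = -72 -> no discrepancy
step 4: push -8: top = -8 -> matches
step 5: push 5: top = 5 -> matches
step 6: push 6: top = 6 -> same as recorded
step 7: push -4: top = -4 -> consistent with the trace
No step deviates from the rules.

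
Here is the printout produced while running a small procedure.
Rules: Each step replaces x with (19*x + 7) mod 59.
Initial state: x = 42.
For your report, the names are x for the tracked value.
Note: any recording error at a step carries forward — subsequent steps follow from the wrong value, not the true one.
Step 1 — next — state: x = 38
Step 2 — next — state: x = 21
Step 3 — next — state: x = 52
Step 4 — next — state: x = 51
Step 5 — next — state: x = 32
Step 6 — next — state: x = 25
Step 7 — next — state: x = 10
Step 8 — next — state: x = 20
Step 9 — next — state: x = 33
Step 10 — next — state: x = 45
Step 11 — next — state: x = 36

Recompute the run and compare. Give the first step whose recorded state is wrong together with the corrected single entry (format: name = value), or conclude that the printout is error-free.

1. x = (19*42 + 7) mod 59 = 38 (consistent with the printout)
2. x = (19*38 + 7) mod 59 = 21 (exactly as logged)
3. x = (19*21 + 7) mod 59 = 52 (checks out)
4. x = (19*52 + 7) mod 59 = 51 (confirmed correct)
5. x = (19*51 + 7) mod 59 = 32 (checks out)
6. x = (19*32 + 7) mod 59 = 25 (agrees with the printout)
7. x = (19*25 + 7) mod 59 = 10 (no discrepancy)
8. x = (19*10 + 7) mod 59 = 20 (checks out)
9. x = (19*20 + 7) mod 59 = 33 (confirmed correct)
10. x = (19*33 + 7) mod 59 = 44 (the printout disagrees here)
The audit stops at step 10: the recorded entry is wrong and should be x = 44.

step 10, x = 44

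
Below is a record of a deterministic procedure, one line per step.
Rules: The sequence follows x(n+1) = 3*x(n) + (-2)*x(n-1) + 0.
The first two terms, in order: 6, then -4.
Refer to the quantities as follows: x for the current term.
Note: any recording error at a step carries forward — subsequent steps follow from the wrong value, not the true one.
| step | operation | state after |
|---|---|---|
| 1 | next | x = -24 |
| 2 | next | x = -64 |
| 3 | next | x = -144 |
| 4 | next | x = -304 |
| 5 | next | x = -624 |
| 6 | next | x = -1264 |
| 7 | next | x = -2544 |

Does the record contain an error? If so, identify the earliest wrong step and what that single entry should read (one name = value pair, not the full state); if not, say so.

no error

step 1: x = 3*(-4) + (-2)*(6) + (0) = -24 -> consistent with the record
step 2: x = 3*(-24) + (-2)*(-4) + (0) = -64 -> matches
step 3: x = 3*(-64) + (-2)*(-24) + (0) = -144 -> exactly as logged
step 4: x = 3*(-144) + (-2)*(-64) + (0) = -304 -> no discrepancy
step 5: x = 3*(-304) + (-2)*(-144) + (0) = -624 -> verified
step 6: x = 3*(-624) + (-2)*(-304) + (0) = -1264 -> verified
step 7: x = 3*(-1264) + (-2)*(-624) + (0) = -2544 -> confirmed correct
All entries verified; no error found.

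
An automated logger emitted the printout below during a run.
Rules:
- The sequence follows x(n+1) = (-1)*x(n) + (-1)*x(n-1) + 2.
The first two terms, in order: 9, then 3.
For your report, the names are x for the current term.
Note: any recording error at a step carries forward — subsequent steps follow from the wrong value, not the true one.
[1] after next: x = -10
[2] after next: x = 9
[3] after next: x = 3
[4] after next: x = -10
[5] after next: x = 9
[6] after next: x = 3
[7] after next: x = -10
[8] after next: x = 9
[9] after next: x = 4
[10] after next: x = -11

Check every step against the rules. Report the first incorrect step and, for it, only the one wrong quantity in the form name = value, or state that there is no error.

Recomputing the run from the initial state:
step 1: x = -10
step 2: x = 9
step 3: x = 3
step 4: x = -10
step 5: x = 9
step 6: x = 3
step 7: x = -10
step 8: x = 9
step 9: x = 3
step 10: x = -10
The first disagreement with the printout is at step 9, where the value should be x = 3.

step 9, x = 3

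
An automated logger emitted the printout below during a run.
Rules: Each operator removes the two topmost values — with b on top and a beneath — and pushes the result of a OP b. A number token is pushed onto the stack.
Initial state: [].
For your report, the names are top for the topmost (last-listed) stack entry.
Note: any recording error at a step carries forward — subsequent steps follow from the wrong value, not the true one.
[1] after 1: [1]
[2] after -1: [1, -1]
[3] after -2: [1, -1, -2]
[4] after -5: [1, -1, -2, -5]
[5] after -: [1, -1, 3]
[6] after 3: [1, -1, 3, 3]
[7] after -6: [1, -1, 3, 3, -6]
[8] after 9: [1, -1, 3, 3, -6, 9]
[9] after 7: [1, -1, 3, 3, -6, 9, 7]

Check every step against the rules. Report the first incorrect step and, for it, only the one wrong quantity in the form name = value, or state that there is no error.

Step 1: push 1: top = 1 — confirmed correct.
Step 2: push -1: top = -1 — agrees with the printout.
Step 3: push -2: top = -2 — verified.
Step 4: push -5: top = -5 — confirmed correct.
Step 5: -2 - -5 = 3 — consistent with the printout.
Step 6: push 3: top = 3 — no discrepancy.
Step 7: push -6: top = -6 — in agreement.
Step 8: push 9: top = 9 — confirmed correct.
Step 9: push 7: top = 7 — matches.
All entries verified; no error found.

no error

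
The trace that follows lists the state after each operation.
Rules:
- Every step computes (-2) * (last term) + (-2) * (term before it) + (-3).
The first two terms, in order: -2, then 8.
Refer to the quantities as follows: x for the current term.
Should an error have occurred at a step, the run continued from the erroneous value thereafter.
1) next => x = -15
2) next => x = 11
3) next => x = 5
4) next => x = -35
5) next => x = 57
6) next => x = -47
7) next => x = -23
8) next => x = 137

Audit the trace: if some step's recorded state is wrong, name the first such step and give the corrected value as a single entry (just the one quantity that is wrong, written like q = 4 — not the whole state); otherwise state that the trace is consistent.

Recomputing the run from the initial state:
step 1: x = -15
step 2: x = 11
step 3: x = 5
step 4: x = -35
step 5: x = 57
step 6: x = -47
step 7: x = -23
step 8: x = 137
This matches the trace at every step.

no error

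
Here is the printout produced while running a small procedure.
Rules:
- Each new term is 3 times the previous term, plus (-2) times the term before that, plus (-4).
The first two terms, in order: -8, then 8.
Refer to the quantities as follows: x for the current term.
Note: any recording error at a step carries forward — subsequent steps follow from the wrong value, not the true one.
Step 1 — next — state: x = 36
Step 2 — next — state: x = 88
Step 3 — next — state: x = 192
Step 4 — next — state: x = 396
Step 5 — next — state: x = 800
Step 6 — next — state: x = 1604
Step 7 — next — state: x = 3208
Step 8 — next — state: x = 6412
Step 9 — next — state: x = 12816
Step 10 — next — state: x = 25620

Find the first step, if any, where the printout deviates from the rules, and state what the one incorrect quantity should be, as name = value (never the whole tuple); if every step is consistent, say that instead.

step 3, x = 188

Step 1: x = 3*(8) + (-2)*(-8) + (-4) = 36 — verified.
Step 2: x = 3*(36) + (-2)*(8) + (-4) = 88 — consistent with the printout.
Step 3: x = 3*(88) + (-2)*(36) + (-4) = 188 — the printout has a different value.
Step 3 is the first one off; corrected, x = 188.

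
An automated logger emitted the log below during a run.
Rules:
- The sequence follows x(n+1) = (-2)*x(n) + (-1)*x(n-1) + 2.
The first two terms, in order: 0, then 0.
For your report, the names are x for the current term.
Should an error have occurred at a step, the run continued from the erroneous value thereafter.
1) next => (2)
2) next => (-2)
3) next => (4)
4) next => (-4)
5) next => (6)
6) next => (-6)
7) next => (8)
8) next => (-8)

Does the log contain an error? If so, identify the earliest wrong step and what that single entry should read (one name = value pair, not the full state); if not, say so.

Recomputing the run from the initial state:
step 1: x = 2
step 2: x = -2
step 3: x = 4
step 4: x = -4
step 5: x = 6
step 6: x = -6
step 7: x = 8
step 8: x = -8
This matches the log at every step.

no error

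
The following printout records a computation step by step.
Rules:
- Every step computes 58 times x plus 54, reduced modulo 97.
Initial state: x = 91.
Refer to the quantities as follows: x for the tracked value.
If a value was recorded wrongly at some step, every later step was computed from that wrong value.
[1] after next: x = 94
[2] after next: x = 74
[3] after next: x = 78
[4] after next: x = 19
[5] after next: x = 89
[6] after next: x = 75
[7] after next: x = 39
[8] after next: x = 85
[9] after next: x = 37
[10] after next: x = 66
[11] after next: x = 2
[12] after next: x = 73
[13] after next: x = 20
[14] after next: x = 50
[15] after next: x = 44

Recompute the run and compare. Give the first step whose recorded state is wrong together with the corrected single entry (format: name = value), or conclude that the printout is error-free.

no error

Recomputing the run from the initial state:
step 1: x = 94
step 2: x = 74
step 3: x = 78
step 4: x = 19
step 5: x = 89
step 6: x = 75
step 7: x = 39
step 8: x = 85
step 9: x = 37
step 10: x = 66
step 11: x = 2
step 12: x = 73
step 13: x = 20
step 14: x = 50
step 15: x = 44
This matches the printout at every step.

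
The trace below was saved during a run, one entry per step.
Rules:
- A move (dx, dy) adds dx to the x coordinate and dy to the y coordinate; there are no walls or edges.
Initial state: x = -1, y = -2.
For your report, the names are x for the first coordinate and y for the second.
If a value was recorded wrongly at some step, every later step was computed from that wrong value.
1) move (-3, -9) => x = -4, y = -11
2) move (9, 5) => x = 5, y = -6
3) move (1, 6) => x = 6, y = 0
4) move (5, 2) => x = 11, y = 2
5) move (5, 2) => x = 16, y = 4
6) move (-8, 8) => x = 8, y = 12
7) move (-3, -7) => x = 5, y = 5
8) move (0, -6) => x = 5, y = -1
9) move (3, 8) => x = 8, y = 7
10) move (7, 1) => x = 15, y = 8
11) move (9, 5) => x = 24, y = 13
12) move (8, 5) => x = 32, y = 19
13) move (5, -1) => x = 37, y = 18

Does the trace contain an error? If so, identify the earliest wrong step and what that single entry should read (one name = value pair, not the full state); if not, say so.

step 12, y = 18

Recomputing the run from the initial state:
step 1: x = -4, y = -11
step 2: x = 5, y = -6
step 3: x = 6, y = 0
step 4: x = 11, y = 2
step 5: x = 16, y = 4
step 6: x = 8, y = 12
step 7: x = 5, y = 5
step 8: x = 5, y = -1
step 9: x = 8, y = 7
step 10: x = 15, y = 8
step 11: x = 24, y = 13
step 12: x = 32, y = 18
step 13: x = 37, y = 17
The first disagreement with the trace is at step 12, where the value should be y = 18.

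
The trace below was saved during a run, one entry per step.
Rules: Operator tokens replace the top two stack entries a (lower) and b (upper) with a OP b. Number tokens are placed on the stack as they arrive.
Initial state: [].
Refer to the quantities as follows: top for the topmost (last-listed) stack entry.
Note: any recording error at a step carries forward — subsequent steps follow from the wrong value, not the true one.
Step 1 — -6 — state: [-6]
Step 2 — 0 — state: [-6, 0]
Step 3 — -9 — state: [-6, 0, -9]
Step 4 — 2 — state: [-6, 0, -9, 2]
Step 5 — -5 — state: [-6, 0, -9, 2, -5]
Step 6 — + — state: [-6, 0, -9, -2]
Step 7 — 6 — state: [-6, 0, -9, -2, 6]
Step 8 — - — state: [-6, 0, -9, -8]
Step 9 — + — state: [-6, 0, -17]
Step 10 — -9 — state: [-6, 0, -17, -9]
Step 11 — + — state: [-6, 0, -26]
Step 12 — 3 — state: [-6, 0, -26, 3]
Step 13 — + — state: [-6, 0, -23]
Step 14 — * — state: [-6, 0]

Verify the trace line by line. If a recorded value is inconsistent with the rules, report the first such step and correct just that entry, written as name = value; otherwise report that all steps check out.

step 6, top = -3

step 1: push -6: top = -6 -> matches
step 2: push 0: top = 0 -> consistent with the trace
step 3: push -9: top = -9 -> same as recorded
step 4: push 2: top = 2 -> checks out
step 5: push -5: top = -5 -> checks out
step 6: 2 + -5 = -3 -> this is not what the trace shows
The audit stops at step 6: the recorded entry is wrong and should be top = -3.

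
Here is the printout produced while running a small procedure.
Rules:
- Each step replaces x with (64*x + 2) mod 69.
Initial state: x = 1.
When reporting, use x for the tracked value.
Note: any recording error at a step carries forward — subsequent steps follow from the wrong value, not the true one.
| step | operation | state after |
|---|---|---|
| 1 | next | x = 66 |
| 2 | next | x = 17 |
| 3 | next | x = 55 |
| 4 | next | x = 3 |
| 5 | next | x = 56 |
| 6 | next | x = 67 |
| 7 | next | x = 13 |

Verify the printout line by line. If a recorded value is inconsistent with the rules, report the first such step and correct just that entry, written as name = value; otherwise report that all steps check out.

step 7, x = 12

Recomputing the run from the initial state:
step 1: x = 66
step 2: x = 17
step 3: x = 55
step 4: x = 3
step 5: x = 56
step 6: x = 67
step 7: x = 12
The first disagreement with the printout is at step 7, where the value should be x = 12.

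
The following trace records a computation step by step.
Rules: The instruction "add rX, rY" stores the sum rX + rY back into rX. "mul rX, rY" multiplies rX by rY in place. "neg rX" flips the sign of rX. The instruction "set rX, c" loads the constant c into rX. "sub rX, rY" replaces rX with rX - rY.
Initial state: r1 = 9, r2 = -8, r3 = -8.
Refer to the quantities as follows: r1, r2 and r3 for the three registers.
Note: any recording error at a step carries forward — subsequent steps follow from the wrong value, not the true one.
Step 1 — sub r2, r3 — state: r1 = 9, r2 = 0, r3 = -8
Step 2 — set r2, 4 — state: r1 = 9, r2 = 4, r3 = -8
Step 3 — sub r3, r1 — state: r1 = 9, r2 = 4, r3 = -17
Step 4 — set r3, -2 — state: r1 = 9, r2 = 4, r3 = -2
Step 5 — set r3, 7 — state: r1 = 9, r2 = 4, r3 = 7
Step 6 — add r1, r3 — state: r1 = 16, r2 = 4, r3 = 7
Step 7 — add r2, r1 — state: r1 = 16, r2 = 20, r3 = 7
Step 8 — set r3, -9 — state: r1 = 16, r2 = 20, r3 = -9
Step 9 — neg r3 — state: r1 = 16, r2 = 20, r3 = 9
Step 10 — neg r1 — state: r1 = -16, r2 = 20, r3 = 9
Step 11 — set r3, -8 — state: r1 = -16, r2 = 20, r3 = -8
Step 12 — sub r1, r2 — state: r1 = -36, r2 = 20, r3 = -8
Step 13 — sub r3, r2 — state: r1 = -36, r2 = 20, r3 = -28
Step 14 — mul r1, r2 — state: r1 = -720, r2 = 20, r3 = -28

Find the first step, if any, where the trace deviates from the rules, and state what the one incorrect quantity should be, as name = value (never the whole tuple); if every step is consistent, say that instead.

Recomputing the run from the initial state:
step 1: r1 = 9, r2 = 0, r3 = -8
step 2: r1 = 9, r2 = 4, r3 = -8
step 3: r1 = 9, r2 = 4, r3 = -17
step 4: r1 = 9, r2 = 4, r3 = -2
step 5: r1 = 9, r2 = 4, r3 = 7
step 6: r1 = 16, r2 = 4, r3 = 7
step 7: r1 = 16, r2 = 20, r3 = 7
step 8: r1 = 16, r2 = 20, r3 = -9
step 9: r1 = 16, r2 = 20, r3 = 9
step 10: r1 = -16, r2 = 20, r3 = 9
step 11: r1 = -16, r2 = 20, r3 = -8
step 12: r1 = -36, r2 = 20, r3 = -8
step 13: r1 = -36, r2 = 20, r3 = -28
step 14: r1 = -720, r2 = 20, r3 = -28
This matches the trace at every step.

no error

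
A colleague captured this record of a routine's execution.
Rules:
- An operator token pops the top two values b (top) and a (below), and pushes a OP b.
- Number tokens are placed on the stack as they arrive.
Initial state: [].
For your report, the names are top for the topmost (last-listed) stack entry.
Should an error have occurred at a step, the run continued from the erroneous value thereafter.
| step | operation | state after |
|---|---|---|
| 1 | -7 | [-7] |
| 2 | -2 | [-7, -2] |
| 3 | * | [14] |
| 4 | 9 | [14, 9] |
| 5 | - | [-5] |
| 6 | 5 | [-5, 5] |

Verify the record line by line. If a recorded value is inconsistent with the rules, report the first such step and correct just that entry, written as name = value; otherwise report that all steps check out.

step 5, top = 5

Recomputing the run from the initial state:
step 1: [-7]
step 2: [-7, -2]
step 3: [14]
step 4: [14, 9]
step 5: [5]
step 6: [5, 5]
The first disagreement with the record is at step 5, where the value should be top = 5.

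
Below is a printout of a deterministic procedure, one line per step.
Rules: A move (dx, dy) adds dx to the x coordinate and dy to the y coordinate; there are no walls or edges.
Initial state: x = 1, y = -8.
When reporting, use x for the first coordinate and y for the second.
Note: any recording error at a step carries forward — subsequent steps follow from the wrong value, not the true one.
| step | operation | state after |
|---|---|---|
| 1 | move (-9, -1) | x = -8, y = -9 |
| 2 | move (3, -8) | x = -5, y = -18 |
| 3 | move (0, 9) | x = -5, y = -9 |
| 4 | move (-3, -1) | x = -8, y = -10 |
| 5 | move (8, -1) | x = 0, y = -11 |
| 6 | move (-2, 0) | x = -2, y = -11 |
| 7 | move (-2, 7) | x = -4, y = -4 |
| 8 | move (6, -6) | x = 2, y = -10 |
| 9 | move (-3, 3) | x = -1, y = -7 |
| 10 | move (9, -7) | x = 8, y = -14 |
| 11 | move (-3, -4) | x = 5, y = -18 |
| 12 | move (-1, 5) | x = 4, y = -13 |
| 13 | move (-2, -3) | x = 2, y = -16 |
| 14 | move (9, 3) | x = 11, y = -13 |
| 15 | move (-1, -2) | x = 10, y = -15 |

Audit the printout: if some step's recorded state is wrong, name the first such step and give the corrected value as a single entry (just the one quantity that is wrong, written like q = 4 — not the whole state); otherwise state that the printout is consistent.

Recomputing the run from the initial state:
step 1: x = -8, y = -9
step 2: x = -5, y = -17
step 3: x = -5, y = -8
step 4: x = -8, y = -9
step 5: x = 0, y = -10
step 6: x = -2, y = -10
step 7: x = -4, y = -3
step 8: x = 2, y = -9
step 9: x = -1, y = -6
step 10: x = 8, y = -13
step 11: x = 5, y = -17
step 12: x = 4, y = -12
step 13: x = 2, y = -15
step 14: x = 11, y = -12
step 15: x = 10, y = -14
The first disagreement with the printout is at step 2, where the value should be y = -17.

step 2, y = -17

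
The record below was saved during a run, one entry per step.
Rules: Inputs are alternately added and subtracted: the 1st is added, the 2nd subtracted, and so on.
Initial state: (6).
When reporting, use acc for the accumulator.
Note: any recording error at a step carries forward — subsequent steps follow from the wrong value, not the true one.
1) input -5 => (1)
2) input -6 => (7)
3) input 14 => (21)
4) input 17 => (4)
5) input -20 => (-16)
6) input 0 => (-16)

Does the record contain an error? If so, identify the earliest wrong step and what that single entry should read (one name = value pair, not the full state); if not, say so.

no error

step 1: acc = 6 + -5 = 1 -> exactly as logged
step 2: acc = 1 - -6 = 7 -> checks out
step 3: acc = 7 + 14 = 21 -> in agreement
step 4: acc = 21 - 17 = 4 -> checks out
step 5: acc = 4 + -20 = -16 -> consistent with the record
step 6: acc = -16 - 0 = -16 -> confirmed correct
All entries verified; no error found.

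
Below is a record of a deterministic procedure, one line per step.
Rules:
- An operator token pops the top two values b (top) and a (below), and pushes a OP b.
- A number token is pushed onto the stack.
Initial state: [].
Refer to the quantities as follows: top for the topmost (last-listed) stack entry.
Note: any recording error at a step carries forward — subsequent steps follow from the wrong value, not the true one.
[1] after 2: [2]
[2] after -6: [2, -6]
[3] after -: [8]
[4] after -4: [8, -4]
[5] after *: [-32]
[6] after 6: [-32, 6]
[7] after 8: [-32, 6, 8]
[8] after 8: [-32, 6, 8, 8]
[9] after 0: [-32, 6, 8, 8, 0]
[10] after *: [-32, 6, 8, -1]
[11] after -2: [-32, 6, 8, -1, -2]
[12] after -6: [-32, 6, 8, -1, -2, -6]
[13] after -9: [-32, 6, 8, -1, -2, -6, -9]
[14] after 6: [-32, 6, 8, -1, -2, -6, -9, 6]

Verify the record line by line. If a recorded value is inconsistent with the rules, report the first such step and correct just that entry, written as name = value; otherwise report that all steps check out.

1. push 2: top = 2 (same as recorded)
2. push -6: top = -6 (confirmed correct)
3. 2 - -6 = 8 (consistent with the record)
4. push -4: top = -4 (checks out)
5. 8 * -4 = -32 (consistent with the record)
6. push 6: top = 6 (checks out)
7. push 8: top = 8 (checks out)
8. push 8: top = 8 (matches)
9. push 0: top = 0 (in agreement)
10. 8 * 0 = 0 (the record has a different value)
The audit stops at step 10: the recorded entry is wrong and should be top = 0.

step 10, top = 0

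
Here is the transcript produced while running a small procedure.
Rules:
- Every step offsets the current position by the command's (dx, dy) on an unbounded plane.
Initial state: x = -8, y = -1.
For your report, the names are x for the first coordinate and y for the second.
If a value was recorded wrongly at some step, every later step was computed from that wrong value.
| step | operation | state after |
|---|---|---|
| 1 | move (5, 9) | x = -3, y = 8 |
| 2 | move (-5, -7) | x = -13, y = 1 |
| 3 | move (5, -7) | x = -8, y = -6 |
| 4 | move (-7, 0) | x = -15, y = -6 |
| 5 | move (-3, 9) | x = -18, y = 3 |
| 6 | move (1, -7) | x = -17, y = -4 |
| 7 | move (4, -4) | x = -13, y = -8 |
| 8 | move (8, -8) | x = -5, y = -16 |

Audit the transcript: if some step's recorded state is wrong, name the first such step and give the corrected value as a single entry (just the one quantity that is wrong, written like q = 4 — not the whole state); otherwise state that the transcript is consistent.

step 1: x = -8 + (5) = -3, y = -1 + (9) = 8 -> agrees with the transcript
step 2: x = -3 + (-5) = -8, y = 8 + (-7) = 1 -> this is not what the transcript shows
That makes step 2 the first incorrect line — x = -8 is what it should show.

step 2, x = -8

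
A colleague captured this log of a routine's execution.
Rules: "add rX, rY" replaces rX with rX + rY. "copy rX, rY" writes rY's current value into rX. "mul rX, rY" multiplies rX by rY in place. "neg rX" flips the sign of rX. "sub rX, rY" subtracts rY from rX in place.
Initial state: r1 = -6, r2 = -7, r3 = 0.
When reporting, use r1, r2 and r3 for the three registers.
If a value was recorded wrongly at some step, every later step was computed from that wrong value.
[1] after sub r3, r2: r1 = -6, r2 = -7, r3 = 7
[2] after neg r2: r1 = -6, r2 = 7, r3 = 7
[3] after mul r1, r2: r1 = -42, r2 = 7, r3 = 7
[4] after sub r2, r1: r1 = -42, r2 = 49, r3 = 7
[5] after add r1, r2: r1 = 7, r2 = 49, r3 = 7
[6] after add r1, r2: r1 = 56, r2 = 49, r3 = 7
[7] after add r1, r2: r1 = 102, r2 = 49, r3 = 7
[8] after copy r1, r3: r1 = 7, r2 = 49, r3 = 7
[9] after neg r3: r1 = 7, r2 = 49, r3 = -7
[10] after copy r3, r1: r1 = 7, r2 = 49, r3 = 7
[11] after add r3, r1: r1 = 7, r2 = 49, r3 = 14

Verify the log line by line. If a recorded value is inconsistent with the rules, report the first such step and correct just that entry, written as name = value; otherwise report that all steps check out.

Step 1: r3 = 0 - -7 = 7 — in agreement.
Step 2: r2 = -(-7) = 7 — matches.
Step 3: r1 = -6 * 7 = -42 — agrees with the log.
Step 4: r2 = 7 - -42 = 49 — no discrepancy.
Step 5: r1 = -42 + 49 = 7 — exactly as logged.
Step 6: r1 = 7 + 49 = 56 — matches.
Step 7: r1 = 56 + 49 = 105 — this is not what the log shows.
So the first discrepancy is step 7, where the right value is r1 = 105.

step 7, r1 = 105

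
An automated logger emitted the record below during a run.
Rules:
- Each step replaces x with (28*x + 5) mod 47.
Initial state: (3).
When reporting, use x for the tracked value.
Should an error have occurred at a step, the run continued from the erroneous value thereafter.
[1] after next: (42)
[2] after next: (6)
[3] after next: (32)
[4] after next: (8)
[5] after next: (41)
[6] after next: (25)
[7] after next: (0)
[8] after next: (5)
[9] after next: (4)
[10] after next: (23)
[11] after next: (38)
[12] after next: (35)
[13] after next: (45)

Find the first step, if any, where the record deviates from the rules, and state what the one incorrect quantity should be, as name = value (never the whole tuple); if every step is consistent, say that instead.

no error

Step 1: x = (28*3 + 5) mod 47 = 42 — matches.
Step 2: x = (28*42 + 5) mod 47 = 6 — exactly as logged.
Step 3: x = (28*6 + 5) mod 47 = 32 — in agreement.
Step 4: x = (28*32 + 5) mod 47 = 8 — checks out.
Step 5: x = (28*8 + 5) mod 47 = 41 — verified.
Step 6: x = (28*41 + 5) mod 47 = 25 — verified.
Step 7: x = (28*25 + 5) mod 47 = 0 — agrees with the record.
Step 8: x = (28*0 + 5) mod 47 = 5 — consistent with the record.
Step 9: x = (28*5 + 5) mod 47 = 4 — confirmed correct.
Step 10: x = (28*4 + 5) mod 47 = 23 — agrees with the record.
Step 11: x = (28*23 + 5) mod 47 = 38 — confirmed correct.
Step 12: x = (28*38 + 5) mod 47 = 35 — checks out.
Step 13: x = (28*35 + 5) mod 47 = 45 — exactly as logged.
No step deviates from the rules.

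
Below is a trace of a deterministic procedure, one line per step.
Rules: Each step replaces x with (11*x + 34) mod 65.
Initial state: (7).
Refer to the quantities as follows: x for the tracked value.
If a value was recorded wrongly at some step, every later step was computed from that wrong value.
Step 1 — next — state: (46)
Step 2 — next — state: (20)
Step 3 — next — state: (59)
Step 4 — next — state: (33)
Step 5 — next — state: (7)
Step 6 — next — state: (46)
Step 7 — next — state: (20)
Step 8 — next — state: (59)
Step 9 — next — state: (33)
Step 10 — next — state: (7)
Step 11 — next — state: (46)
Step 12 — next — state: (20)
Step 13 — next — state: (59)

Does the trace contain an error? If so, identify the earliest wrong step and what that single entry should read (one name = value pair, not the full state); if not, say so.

Recomputing the run from the initial state:
step 1: x = 46
step 2: x = 20
step 3: x = 59
step 4: x = 33
step 5: x = 7
step 6: x = 46
step 7: x = 20
step 8: x = 59
step 9: x = 33
step 10: x = 7
step 11: x = 46
step 12: x = 20
step 13: x = 59
This matches the trace at every step.

no error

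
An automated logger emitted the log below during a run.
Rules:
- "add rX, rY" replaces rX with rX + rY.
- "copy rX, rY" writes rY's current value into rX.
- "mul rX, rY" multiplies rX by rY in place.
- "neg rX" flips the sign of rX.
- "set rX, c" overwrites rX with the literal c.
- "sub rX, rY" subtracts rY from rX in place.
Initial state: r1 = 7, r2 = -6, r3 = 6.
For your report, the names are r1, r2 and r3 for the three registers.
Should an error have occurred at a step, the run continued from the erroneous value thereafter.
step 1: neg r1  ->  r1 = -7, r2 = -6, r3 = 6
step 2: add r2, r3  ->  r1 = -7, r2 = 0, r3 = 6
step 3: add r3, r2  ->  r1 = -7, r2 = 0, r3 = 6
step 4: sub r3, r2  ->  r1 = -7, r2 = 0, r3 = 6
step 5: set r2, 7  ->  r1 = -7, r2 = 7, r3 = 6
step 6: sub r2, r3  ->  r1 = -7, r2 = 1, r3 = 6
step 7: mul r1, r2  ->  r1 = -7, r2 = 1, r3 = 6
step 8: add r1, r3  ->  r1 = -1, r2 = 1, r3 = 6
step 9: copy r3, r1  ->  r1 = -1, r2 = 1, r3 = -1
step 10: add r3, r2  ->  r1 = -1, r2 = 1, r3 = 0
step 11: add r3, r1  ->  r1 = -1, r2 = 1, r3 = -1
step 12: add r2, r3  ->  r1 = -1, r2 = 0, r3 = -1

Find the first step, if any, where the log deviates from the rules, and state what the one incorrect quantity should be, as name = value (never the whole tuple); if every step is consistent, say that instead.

no error

Recomputing the run from the initial state:
step 1: r1 = -7, r2 = -6, r3 = 6
step 2: r1 = -7, r2 = 0, r3 = 6
step 3: r1 = -7, r2 = 0, r3 = 6
step 4: r1 = -7, r2 = 0, r3 = 6
step 5: r1 = -7, r2 = 7, r3 = 6
step 6: r1 = -7, r2 = 1, r3 = 6
step 7: r1 = -7, r2 = 1, r3 = 6
step 8: r1 = -1, r2 = 1, r3 = 6
step 9: r1 = -1, r2 = 1, r3 = -1
step 10: r1 = -1, r2 = 1, r3 = 0
step 11: r1 = -1, r2 = 1, r3 = -1
step 12: r1 = -1, r2 = 0, r3 = -1
This matches the log at every step.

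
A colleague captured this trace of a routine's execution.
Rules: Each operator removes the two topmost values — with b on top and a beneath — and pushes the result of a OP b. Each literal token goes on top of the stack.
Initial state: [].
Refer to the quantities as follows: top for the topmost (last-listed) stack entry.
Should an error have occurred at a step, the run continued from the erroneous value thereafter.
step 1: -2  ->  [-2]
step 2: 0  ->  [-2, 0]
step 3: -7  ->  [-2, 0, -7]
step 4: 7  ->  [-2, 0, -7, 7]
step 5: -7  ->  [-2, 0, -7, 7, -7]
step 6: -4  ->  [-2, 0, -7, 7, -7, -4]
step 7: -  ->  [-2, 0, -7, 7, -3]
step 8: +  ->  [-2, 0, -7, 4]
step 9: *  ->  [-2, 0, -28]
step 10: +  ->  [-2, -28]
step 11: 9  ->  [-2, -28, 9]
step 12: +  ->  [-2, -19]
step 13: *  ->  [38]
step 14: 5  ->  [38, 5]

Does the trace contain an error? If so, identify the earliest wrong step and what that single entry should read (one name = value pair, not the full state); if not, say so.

step 1: push -2: top = -2 -> consistent with the trace
step 2: push 0: top = 0 -> checks out
step 3: push -7: top = -7 -> in agreement
step 4: push 7: top = 7 -> exactly as logged
step 5: push -7: top = -7 -> matches
step 6: push -4: top = -4 -> no discrepancy
step 7: -7 - -4 = -3 -> matches
step 8: 7 + -3 = 4 -> same as recorded
step 9: -7 * 4 = -28 -> no discrepancy
step 10: 0 + -28 = -28 -> confirmed correct
step 11: push 9: top = 9 -> checks out
step 12: -28 + 9 = -19 -> checks out
step 13: -2 * -19 = 38 -> verified
step 14: push 5: top = 5 -> agrees with the trace
No step deviates from the rules.

no error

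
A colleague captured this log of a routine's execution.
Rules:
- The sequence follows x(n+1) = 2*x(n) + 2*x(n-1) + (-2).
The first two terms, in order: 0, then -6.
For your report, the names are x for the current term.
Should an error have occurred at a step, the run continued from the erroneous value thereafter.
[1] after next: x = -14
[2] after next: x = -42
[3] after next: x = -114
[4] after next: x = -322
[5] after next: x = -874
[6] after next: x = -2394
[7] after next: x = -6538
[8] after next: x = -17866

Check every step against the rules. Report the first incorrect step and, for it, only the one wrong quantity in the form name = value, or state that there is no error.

step 4, x = -314

1. x = 2*(-6) + (2)*(0) + (-2) = -14 (exactly as logged)
2. x = 2*(-14) + (2)*(-6) + (-2) = -42 (confirmed correct)
3. x = 2*(-42) + (2)*(-14) + (-2) = -114 (confirmed correct)
4. x = 2*(-114) + (2)*(-42) + (-2) = -314 (a discrepancy with the log)
The earliest wrong entry is at step 4: it should read x = -314.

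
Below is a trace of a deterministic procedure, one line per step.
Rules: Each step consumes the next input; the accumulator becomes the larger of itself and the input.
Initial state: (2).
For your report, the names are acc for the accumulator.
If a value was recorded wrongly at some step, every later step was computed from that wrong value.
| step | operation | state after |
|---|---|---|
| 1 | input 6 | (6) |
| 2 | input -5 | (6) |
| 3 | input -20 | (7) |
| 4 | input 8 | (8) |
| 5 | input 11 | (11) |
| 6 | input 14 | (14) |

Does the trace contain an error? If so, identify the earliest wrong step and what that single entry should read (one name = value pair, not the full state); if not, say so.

step 3, acc = 6

Recomputing the run from the initial state:
step 1: acc = 6
step 2: acc = 6
step 3: acc = 6
step 4: acc = 8
step 5: acc = 11
step 6: acc = 14
The first disagreement with the trace is at step 3, where the value should be acc = 6.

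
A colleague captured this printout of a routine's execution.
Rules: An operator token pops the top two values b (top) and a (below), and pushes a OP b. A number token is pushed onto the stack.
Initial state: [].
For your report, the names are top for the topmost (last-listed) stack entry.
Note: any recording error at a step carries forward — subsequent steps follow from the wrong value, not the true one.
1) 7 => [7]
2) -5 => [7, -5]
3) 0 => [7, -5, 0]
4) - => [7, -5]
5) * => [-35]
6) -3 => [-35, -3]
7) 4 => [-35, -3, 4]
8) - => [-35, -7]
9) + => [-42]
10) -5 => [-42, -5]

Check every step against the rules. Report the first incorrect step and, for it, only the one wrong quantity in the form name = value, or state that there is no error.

no error

Recomputing the run from the initial state:
step 1: [7]
step 2: [7, -5]
step 3: [7, -5, 0]
step 4: [7, -5]
step 5: [-35]
step 6: [-35, -3]
step 7: [-35, -3, 4]
step 8: [-35, -7]
step 9: [-42]
step 10: [-42, -5]
This matches the printout at every step.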